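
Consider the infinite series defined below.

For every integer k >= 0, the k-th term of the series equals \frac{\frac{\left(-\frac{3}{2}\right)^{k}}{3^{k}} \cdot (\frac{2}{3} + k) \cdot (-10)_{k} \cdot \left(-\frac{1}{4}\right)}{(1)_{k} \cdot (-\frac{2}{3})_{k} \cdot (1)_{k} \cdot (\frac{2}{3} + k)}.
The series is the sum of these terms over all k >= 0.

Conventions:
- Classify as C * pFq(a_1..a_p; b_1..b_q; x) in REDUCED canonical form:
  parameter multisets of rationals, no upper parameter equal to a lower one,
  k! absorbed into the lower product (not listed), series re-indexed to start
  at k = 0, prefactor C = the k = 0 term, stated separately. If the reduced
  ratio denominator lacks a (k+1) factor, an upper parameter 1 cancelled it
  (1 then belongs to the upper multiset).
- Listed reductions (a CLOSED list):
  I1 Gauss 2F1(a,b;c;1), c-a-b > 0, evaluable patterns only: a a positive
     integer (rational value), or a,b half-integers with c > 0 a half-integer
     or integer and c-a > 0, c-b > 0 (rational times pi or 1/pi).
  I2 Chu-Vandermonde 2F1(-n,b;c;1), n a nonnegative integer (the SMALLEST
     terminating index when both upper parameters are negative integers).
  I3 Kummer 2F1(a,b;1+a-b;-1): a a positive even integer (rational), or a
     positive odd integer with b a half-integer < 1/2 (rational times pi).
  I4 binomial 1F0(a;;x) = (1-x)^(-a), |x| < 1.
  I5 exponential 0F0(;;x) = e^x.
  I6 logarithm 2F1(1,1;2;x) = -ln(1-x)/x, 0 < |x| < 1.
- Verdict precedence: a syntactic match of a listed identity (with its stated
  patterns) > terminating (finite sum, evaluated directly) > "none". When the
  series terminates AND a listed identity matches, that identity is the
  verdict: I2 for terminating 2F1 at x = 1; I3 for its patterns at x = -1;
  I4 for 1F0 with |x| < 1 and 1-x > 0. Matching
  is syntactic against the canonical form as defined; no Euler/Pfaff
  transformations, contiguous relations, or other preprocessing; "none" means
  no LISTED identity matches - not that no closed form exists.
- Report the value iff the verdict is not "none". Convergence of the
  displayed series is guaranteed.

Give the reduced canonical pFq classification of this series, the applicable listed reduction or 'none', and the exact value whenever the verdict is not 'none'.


At argument -\frac{1}{2}: a 1F2 with upper {-10}, lower {-\frac{2}{3}, 1}, scaled by C = -\frac{1}{4}. Verdict: terminating - upper -10 stops the sum at k = 10; the 11 terms are added exactly. Its exact value is \frac{327621035636916247}{31908587110400000}.

Key observation: t_0 = -\frac{1}{4} here, and k + 2/3 divides numerator and denominator alike; C = -1/4, x = -1/2 after cancelling.
Step ratio: r(k) = -\frac{1}{2} * (k-10) / [(k-\frac{2}{3}) (k+1) (k+1)] - rational; roots negated = parameters, x = -\frac{1}{2}, C = -\frac{1}{4}.


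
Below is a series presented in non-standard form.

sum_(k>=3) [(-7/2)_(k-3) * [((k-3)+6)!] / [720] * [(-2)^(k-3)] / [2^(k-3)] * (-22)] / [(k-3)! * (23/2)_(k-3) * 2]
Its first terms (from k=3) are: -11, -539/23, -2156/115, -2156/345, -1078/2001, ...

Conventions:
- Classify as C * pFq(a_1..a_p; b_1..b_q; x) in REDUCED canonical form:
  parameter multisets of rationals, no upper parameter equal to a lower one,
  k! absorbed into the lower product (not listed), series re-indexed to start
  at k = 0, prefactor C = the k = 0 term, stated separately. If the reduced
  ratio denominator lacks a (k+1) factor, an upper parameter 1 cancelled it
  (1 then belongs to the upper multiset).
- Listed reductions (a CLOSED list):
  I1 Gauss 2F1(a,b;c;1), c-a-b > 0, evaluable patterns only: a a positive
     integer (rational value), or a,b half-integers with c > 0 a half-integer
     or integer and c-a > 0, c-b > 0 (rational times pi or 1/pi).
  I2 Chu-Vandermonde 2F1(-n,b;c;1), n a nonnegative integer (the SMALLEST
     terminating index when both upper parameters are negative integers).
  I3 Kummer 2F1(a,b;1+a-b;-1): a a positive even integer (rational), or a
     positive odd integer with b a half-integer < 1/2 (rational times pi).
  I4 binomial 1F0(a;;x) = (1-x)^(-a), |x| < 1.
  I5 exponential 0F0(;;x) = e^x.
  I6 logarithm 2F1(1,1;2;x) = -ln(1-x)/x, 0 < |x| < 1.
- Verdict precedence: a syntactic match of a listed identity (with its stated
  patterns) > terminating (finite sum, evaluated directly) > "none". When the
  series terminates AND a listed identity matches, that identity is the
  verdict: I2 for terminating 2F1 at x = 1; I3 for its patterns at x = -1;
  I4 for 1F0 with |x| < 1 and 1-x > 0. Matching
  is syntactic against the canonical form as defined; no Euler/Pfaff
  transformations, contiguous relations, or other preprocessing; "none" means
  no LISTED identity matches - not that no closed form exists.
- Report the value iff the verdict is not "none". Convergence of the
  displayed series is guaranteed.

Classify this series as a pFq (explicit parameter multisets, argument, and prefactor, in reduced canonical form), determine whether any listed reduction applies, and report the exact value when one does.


At argument -1: a 2F1 with upper {-7/2, 7}, lower {23/2}, scaled by C = -11. Verdict: Kummer's theorem (I3) applies (x = -1; c = 23/2 equals 1+a-b for upper {-7/2, 7}: listed pattern). Its exact value is (-160044885/8388608) * pi.

First insight: t_0 = -11 here, and the two k-th powers (prefactor -11) combine into one argument.
Term ratio: r(k) = (-1) * (k-7/2) (k+7) / [(k+23/2) (k+1)] ; factor over Q: parameters, x = (-1), and C = -11.


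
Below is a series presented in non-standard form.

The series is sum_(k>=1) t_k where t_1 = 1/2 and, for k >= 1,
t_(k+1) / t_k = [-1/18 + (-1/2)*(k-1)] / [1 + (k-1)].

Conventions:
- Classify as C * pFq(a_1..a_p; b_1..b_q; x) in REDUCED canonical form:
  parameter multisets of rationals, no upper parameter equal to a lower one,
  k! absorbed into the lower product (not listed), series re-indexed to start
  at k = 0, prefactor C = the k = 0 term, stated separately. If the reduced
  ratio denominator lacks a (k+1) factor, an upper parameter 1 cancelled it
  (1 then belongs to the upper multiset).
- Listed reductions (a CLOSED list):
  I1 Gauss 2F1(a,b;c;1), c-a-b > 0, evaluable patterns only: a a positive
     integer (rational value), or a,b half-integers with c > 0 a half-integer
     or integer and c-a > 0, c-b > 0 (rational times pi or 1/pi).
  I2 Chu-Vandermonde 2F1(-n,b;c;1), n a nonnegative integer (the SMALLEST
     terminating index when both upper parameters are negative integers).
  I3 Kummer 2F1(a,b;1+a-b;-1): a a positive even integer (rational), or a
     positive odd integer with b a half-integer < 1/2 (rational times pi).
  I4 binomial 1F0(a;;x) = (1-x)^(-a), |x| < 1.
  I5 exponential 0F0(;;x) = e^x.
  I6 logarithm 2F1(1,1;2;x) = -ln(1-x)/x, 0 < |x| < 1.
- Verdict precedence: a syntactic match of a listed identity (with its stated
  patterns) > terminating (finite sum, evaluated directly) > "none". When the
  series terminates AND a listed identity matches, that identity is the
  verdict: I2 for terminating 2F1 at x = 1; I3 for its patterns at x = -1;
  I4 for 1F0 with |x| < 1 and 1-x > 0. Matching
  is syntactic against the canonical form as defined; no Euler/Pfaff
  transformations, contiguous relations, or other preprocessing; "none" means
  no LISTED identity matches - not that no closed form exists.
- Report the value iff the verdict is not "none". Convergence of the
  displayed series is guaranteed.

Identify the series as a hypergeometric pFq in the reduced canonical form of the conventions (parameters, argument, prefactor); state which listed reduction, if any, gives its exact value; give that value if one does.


This is 1/2 * 1F0(1/9; -; -1/2) in reduced canonical form. Verdict: binomial (I4) applies (the 1F0 binomial series: exponent -1/9, x = -1/2). Hence: (1/2) * (3/2)^(-1/9).

The tell: t_0 = 1/2 here, and factor the ratio over Q (C = 1/2): negated roots = parameters.
Term ratio: r(k) = (-1/2) * (k+1/9) / [(k+1)] - poly over poly, x = (-1/2) from leading terms; C = 1/2 at k = 0.


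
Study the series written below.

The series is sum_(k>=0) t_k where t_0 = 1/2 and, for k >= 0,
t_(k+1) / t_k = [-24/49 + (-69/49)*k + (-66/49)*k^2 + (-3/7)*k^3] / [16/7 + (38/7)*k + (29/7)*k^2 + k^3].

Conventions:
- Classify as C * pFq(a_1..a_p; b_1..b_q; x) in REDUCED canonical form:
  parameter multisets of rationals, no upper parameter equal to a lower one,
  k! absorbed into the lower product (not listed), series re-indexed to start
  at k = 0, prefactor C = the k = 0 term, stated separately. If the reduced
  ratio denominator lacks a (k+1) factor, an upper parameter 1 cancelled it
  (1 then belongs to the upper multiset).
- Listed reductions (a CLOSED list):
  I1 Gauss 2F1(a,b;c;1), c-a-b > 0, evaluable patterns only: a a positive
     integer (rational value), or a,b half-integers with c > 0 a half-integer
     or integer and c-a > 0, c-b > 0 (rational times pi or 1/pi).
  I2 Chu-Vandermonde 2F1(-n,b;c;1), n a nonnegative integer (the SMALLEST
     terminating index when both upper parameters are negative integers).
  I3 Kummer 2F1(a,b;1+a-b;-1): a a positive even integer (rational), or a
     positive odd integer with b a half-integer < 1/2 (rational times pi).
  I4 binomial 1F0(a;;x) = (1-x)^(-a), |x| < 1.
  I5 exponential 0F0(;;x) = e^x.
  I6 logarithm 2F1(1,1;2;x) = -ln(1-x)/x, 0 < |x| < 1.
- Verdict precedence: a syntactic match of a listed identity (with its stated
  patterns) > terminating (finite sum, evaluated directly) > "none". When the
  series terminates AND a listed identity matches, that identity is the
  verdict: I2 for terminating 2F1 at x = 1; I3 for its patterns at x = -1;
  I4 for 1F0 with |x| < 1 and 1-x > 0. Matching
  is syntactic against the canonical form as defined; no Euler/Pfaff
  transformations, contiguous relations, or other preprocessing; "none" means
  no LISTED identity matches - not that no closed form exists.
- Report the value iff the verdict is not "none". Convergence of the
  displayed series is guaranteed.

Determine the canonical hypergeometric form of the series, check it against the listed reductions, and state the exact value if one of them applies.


Structural cue: t_0 = 1/2 here, and roots of the ratio polynomials (prefactor 1/2) are the negated parameters.
Ratio: r(k) = (-3/7) * (k+1) (k+1) / [(k+2) (k+1)] - rational; roots negated = parameters, x = (-3/7), C = 1/2.

Prefactor 1/2, argument -3/7: 2F1 with upper {1, 1} over lower {2}. Verdict: the I6 logarithm reduction applies (the logarithm: parameters (1,1;2), x = -3/7). Hence: (7/6) * ln(10/7).


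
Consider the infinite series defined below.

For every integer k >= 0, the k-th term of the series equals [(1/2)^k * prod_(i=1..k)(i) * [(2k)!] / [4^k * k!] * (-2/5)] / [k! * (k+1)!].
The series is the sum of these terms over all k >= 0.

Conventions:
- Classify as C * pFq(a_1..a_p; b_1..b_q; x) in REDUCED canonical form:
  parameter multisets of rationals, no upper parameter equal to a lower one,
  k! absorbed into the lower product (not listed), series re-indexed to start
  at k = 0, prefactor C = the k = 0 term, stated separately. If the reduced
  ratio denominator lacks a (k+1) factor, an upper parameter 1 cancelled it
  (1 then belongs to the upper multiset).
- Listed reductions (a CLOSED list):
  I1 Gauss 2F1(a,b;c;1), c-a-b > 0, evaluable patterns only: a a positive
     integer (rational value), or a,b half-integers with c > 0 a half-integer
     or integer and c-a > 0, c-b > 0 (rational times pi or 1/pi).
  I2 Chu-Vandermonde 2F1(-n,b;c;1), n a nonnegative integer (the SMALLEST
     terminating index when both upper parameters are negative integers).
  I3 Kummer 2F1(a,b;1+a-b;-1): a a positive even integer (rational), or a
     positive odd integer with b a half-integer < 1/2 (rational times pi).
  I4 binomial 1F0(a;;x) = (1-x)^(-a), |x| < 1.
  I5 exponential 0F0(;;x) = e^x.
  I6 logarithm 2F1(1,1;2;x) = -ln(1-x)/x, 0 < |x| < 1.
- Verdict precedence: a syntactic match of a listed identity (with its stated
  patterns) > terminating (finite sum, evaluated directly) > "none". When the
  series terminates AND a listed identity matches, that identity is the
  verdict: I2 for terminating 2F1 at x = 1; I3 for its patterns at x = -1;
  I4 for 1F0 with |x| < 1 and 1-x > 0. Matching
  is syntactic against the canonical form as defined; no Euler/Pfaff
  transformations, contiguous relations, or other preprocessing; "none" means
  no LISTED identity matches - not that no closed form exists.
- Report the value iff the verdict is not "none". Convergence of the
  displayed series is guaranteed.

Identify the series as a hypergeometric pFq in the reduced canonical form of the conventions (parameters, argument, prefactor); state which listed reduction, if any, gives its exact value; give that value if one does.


The series (x = 1/2) is 2F1: upper {1/2, 1}, lower {2}, prefactor -2/5. Verdict: none - this 2F1 at x = 1/2 matches no listed pattern, and upper {1/2, 1} holds no stopper.

Key step: with t_0 = -2/5, the running product (C = -2/5, x = 1/2) telescopes to a rising factorial.
Step ratio: r(k) = (1/2) * (k+1/2) (k+1) / [(k+2) (k+1)] - rational; roots negated = parameters, x = (1/2), C = -2/5.


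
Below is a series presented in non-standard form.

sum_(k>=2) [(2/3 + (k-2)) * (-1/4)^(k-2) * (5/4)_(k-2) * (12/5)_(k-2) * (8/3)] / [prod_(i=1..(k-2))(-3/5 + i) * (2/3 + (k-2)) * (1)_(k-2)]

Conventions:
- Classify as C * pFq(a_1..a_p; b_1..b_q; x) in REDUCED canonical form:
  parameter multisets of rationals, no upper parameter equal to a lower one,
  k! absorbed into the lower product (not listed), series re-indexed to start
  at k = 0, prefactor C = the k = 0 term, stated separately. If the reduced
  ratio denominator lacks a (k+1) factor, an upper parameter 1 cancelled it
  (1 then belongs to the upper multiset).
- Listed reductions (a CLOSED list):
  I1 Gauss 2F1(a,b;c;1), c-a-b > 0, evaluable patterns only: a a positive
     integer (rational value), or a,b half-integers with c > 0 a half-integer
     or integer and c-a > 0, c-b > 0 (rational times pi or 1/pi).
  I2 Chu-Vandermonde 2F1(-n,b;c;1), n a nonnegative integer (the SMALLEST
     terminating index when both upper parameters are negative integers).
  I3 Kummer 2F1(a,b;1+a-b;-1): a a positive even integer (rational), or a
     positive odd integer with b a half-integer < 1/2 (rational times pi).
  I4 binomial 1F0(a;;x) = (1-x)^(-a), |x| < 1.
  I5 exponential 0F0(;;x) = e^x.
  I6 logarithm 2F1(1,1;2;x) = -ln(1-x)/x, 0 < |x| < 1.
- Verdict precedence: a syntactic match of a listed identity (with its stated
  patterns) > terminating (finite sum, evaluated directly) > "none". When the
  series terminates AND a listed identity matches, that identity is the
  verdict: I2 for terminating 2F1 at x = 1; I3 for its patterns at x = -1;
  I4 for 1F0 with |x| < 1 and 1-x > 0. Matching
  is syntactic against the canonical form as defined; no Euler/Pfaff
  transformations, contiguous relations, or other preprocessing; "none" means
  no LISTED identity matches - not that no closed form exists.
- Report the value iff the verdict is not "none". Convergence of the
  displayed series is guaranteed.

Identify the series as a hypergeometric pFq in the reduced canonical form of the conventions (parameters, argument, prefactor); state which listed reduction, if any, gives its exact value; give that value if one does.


The series (x = -1/4) is 2F1: upper {5/4, 12/5}, lower {2/5}, prefactor 8/3. Verdict: none here - no I1-I6 shape fits x = -1/4 with lower {2/5}.

Key step: t_0 = 8/3 here, and striking the common factor k + 2/3 reduces the term (C = 8/3).
Consecutive-term ratio: r(k) = (-1/4) * (k+5/4) (k+12/5) / [(k+2/5) (k+1)] - poly over poly, x = (-1/4) from leading terms; C = 8/3 at k = 0.


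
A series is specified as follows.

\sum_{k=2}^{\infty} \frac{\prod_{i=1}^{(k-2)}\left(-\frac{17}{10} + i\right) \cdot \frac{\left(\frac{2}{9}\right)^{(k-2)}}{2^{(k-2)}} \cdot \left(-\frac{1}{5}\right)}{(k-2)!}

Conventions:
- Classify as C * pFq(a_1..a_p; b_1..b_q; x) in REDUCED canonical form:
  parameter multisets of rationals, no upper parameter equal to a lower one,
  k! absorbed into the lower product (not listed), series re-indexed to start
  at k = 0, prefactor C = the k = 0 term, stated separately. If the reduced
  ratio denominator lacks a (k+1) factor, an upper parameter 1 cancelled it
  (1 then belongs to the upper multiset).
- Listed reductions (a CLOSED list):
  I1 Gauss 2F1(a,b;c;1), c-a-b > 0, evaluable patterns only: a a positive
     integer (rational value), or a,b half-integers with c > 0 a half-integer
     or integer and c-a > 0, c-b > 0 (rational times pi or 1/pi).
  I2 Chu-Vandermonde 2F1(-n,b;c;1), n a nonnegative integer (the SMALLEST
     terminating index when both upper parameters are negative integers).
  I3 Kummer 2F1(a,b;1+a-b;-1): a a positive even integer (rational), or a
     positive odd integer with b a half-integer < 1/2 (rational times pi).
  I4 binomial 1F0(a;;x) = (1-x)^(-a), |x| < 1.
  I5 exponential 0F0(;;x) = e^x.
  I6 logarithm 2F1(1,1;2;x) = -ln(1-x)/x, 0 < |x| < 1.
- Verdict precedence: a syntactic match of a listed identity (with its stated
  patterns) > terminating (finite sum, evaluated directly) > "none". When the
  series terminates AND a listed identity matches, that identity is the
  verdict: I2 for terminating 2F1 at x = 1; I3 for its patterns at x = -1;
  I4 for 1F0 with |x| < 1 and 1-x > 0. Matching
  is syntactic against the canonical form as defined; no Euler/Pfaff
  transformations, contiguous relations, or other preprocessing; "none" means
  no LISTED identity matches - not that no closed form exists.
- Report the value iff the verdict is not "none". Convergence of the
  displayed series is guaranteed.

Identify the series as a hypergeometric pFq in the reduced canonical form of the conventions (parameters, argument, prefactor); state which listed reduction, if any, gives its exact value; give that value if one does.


The series (x = \frac{1}{9}) is 1F0: upper {-\frac{7}{10}}, lower {-}, prefactor -\frac{1}{5}. Verdict: the I4 binomial reduction matches (the 1F0 binomial series: exponent 7/10, x = \frac{1}{9}). Its exact value is \left(-\frac{1}{5}\right) \cdot \left(\frac{8}{9}\right)^{\frac{7}{10}}.

Key observation: from the first term -\frac{1}{5}: the running product (C = -1/5) telescopes to a rising factorial.
Consecutive-term ratio: r(k) = \frac{1}{9} * (k-\frac{7}{10}) / [(k+1)] ; factor over Q: parameters, x = \frac{1}{9}, and C = -\frac{1}{5}.


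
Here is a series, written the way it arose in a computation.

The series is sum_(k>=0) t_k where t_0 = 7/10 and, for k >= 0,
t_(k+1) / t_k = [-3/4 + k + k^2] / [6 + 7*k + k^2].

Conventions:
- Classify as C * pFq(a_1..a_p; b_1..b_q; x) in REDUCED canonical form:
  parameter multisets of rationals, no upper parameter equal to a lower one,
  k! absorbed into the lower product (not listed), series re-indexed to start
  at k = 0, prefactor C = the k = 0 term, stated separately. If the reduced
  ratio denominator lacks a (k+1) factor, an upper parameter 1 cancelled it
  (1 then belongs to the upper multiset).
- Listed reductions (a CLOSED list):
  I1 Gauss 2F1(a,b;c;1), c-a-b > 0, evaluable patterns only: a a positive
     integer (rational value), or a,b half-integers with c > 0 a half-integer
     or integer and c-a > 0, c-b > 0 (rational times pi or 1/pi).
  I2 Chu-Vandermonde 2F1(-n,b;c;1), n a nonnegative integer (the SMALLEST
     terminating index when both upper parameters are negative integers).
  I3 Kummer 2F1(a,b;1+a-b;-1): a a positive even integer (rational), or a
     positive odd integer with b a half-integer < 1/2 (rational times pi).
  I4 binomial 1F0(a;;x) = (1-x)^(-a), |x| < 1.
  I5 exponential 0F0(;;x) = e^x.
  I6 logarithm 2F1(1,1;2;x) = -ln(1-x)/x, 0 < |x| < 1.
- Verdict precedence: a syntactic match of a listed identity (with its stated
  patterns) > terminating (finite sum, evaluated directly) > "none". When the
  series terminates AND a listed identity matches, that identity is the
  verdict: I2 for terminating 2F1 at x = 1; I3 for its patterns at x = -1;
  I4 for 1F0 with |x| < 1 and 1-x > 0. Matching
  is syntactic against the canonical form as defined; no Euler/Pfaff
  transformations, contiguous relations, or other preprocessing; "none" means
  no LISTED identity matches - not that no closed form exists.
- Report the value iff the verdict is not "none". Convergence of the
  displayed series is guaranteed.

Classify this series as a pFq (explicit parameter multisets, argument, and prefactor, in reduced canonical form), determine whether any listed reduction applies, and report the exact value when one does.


With C = 7/10: the canonical form is 2F1(-1/2, 3/2; 6; 1). Verdict: Gauss's theorem I1 (half-integer case) applies (x = 1; upper {-1/2, 3/2} half-integers, c = 6 in the evaluable pattern). Its exact value is (32768/17325) / pi.

Structural cue: from the first term 7/10: the expanded ratio factors over Q; prefactor 7/10, roots give parameters.
Ratio: r(k) = 1 * (k-1/2) (k+3/2) / [(k+6) (k+1)] - poly over poly, x = 1 from leading terms; C = 7/10 at k = 0.


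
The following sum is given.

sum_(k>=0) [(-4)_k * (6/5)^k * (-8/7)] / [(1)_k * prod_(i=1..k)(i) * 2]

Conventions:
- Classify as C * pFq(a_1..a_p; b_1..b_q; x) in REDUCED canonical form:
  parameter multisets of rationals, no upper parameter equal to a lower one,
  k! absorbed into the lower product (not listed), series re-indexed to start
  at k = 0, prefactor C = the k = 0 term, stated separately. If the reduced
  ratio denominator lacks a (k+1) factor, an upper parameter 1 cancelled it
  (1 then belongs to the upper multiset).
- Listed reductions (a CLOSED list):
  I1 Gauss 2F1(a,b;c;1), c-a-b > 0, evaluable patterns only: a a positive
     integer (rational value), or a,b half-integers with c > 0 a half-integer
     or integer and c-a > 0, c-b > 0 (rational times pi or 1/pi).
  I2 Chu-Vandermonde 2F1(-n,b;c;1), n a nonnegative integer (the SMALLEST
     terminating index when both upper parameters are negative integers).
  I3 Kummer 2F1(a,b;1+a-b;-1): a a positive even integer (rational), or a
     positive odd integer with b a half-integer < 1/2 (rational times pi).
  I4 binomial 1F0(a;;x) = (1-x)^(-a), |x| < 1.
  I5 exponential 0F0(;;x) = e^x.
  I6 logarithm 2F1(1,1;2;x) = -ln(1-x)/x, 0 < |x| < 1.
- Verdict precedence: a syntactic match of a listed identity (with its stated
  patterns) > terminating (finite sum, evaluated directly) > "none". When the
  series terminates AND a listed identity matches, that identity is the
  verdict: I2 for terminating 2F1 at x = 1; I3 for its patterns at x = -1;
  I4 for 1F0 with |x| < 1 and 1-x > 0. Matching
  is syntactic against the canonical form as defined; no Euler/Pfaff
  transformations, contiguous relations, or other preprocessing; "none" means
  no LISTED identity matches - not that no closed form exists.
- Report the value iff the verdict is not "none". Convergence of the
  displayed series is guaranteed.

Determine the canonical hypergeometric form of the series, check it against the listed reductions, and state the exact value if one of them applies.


Canonical form: C = -4/7 times 1F1 with upper {-4}, lower {1}, x = 6/5. Verdict: terminating - upper parameter -4 makes this a finite sum (last index 4), evaluated exactly. Sum: 1364/4375.

The tell: from the first term -4/7: the product of the first k integers (prefactor -4/7) is k!.
Step ratio: r(k) = (6/5) * (k-4) / [(k+1) (k+1)] - rational in k, leading ratio (6/5); with t_0 = -4/7, classification follows.


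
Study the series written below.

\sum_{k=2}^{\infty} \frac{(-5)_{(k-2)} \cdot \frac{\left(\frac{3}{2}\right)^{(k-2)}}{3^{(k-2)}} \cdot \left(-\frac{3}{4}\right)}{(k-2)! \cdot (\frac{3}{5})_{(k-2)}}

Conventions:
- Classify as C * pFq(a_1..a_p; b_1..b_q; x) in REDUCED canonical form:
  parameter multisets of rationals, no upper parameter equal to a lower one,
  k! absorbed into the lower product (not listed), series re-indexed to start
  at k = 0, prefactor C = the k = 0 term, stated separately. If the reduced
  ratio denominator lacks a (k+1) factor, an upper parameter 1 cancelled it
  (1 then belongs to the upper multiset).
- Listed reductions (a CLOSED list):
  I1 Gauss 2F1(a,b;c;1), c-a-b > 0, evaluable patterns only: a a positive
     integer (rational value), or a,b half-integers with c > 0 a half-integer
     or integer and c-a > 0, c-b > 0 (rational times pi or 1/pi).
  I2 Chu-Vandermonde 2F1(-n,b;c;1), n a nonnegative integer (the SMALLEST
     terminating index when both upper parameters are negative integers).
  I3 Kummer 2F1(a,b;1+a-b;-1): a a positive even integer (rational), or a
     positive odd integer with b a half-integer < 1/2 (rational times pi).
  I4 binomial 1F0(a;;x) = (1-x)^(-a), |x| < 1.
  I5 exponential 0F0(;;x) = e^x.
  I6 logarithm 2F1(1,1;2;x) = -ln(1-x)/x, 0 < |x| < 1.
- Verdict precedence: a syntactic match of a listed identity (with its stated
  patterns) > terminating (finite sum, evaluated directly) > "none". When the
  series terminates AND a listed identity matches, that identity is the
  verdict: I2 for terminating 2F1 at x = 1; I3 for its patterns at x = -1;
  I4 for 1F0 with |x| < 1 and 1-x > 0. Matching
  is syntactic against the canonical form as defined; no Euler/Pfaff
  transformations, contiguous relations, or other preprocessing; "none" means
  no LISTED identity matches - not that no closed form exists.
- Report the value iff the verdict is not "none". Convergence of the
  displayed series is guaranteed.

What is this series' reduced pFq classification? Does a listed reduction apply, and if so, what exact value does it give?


Canonical form: C = -\frac{3}{4} times 1F1 with upper {-5}, lower {\frac{3}{5}}, x = \frac{1}{2}. Verdict: terminating (-5 upstairs). 6 nonzero terms in all; added directly. Its exact value is \frac{472711}{612352}.

The tell: t_0 = -\frac{3}{4} here, and the two k-th powers (C = -3/4) combine into one argument.
Adjacent-term ratio: r(k) = \frac{1}{2} * (k-5) / [(k+\frac{3}{5}) (k+1)] - poly over poly, x = \frac{1}{2} from leading terms; C = -\frac{3}{4} at k = 0.


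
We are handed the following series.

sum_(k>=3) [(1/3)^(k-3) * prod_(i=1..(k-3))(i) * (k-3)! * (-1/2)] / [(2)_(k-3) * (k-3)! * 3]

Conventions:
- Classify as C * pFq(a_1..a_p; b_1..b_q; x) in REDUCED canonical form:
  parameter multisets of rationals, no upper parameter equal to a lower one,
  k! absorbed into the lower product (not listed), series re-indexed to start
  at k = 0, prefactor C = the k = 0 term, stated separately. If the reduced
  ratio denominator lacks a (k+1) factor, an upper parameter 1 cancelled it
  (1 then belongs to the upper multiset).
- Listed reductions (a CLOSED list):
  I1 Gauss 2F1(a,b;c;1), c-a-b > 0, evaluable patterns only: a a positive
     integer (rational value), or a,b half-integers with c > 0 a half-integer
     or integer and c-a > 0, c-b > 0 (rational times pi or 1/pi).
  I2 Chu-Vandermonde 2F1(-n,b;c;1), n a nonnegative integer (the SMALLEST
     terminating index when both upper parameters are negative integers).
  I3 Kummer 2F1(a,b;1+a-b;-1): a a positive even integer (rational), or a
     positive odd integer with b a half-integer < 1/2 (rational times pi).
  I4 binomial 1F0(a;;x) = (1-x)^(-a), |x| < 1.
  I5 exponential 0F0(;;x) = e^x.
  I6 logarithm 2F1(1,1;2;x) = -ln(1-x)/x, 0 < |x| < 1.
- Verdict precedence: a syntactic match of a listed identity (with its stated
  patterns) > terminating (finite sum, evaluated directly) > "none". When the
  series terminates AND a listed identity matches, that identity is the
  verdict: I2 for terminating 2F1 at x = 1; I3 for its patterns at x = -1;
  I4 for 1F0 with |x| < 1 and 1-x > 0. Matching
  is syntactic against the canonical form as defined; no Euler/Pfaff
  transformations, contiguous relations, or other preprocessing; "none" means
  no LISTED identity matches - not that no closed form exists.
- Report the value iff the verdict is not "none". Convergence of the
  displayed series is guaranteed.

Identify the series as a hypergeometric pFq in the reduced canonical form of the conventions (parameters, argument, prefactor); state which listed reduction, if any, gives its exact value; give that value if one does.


First insight: t_0 = -1/6 here, and the factorial ratio (C = -1/6) (k+a-1)!/(a-1)! is a rising factorial (a)_k.
Term ratio: r(k) = (1/3) * (k+1) (k+1) / [(k+2) (k+1)] - rational in k. x = (1/3); t_0 = -1/6; negate the roots.

Prefactor -1/6, argument 1/3: 2F1 with upper {1, 1} over lower {2}. Verdict: the logarithmic series (I6) matches (the logarithm: parameters (1,1;2), x = 1/3). Sum: (1/2) * ln(2/3).


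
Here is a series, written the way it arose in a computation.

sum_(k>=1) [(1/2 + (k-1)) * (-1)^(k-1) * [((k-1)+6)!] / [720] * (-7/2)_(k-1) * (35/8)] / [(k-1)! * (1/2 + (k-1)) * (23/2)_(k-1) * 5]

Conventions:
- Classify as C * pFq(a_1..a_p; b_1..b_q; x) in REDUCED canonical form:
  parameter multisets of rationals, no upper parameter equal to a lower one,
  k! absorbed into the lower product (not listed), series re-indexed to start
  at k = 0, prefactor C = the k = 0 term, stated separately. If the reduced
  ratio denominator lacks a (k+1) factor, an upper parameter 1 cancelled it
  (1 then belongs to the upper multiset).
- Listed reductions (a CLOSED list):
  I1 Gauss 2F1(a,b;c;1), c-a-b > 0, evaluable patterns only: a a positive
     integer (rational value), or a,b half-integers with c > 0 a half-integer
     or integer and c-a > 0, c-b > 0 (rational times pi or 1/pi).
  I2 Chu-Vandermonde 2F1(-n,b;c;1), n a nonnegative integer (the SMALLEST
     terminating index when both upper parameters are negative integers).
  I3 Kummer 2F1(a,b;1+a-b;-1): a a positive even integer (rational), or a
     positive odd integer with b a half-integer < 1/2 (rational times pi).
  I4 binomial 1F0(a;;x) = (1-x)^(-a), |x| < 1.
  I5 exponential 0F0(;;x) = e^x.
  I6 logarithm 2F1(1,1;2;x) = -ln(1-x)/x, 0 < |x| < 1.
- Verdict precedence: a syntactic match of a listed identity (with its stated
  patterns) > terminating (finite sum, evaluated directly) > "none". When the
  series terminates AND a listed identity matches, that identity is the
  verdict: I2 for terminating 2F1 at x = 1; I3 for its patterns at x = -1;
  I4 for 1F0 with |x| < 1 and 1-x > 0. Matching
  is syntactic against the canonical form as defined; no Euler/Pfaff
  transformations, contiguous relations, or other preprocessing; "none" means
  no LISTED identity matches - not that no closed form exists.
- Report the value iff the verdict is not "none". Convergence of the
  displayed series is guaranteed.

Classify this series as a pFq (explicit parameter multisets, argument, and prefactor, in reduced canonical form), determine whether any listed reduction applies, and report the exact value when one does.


Classification (C = 7/8): 2F1 with upper {-7/2, 7}, lower {23/2}, argument x = -1. Verdict: Kummer's theorem (I3) fires (x = -1; c = 23/2 equals 1+a-b for upper {-7/2, 7}: listed pattern). Hence: (101846745/67108864) * pi.

Key observation: with t_0 = 7/8, the factor k + 1/2 cancels (top and bottom), leaving C = 7/8.
Term ratio: r(k) = (-1) * (k-7/2) (k+7) / [(k+23/2) (k+1)] - rational in k. x = (-1); t_0 = 7/8; negate the roots.


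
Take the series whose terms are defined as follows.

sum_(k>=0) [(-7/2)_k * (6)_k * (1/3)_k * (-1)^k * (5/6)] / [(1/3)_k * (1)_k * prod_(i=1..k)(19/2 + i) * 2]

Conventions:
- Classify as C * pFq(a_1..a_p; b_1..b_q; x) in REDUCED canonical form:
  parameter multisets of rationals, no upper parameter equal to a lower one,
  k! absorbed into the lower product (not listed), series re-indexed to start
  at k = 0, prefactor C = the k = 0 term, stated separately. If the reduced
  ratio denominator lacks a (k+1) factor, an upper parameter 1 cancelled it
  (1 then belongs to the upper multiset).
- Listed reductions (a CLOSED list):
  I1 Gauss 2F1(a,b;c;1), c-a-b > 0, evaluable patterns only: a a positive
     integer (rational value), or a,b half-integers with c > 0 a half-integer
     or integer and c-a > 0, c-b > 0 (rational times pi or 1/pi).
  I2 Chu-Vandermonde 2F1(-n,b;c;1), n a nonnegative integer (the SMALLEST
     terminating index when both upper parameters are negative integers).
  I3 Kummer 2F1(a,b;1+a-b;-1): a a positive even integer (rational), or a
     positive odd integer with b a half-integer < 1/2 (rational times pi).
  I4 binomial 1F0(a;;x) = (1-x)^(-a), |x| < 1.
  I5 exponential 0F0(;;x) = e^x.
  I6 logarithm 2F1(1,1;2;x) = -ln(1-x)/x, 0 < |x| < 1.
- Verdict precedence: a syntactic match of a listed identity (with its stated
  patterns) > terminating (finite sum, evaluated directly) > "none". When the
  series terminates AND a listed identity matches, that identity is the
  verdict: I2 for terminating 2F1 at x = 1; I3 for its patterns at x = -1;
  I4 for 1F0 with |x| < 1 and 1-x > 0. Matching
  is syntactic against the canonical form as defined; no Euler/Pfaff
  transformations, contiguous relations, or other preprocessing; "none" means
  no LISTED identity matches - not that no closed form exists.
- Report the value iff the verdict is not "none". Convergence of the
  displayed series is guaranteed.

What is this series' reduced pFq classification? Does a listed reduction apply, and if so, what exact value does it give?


x = -1 here; the reduced form reads 2F1, upper {-7/2, 6}, lower {21/2}, C = 5/12. Verdict: Kummer (I3) matches (x = -1; c = 21/2 equals 1+a-b for upper {-7/2, 6}: listed pattern). Sum: 1615/768.

Key step: x = (-1) and (1)_k (C = 5/12) is k! itself.
Step ratio: r(k) = (-1) * (k-7/2) (k+6) / [(k+21/2) (k+1)] ; factor over Q: parameters, x = (-1), and C = 5/12.


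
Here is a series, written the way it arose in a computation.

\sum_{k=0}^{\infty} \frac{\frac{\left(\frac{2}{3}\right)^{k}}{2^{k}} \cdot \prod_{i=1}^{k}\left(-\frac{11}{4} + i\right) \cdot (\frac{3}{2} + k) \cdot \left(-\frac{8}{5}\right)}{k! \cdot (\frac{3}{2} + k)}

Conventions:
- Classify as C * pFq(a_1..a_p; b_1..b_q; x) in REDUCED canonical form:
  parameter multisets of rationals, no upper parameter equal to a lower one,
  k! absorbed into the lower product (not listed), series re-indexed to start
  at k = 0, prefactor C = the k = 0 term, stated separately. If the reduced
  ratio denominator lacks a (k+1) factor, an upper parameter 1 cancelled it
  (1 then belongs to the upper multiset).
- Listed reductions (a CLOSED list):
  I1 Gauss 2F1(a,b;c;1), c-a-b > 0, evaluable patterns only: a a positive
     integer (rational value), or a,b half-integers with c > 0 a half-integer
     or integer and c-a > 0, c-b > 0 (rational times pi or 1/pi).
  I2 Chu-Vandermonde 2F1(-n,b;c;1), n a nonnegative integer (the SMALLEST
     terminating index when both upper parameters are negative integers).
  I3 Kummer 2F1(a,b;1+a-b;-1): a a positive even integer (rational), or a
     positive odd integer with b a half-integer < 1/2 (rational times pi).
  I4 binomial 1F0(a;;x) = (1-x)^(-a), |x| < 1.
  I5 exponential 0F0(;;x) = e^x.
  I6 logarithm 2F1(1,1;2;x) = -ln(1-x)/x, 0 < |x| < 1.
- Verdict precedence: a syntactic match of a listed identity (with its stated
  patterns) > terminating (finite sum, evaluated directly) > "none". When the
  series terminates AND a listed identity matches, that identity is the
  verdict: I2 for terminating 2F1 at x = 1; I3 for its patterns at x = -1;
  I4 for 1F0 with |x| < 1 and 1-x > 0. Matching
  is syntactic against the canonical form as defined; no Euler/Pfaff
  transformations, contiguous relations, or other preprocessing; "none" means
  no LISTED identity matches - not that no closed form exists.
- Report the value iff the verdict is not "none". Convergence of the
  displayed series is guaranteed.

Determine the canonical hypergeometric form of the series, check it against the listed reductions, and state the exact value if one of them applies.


Prefactor -\frac{8}{5}, argument \frac{1}{3}: 1F0 with upper {-\frac{7}{4}} over lower {-}. Verdict: this is the I4 binomial reduction (the 1F0 binomial series: exponent 7/4, x = \frac{1}{3}). Its exact value is \left(-\frac{8}{5}\right) \cdot \left(\frac{2}{3}\right)^{\frac{7}{4}}.

The tell: from the first term -\frac{8}{5}: the two k-th powers (C = -8/5, x = 1/3) combine into one argument.
Term ratio: r(k) = \frac{1}{3} * (k-\frac{7}{4}) / [(k+1)] - rational; roots negated = parameters, x = \frac{1}{3}, C = -\frac{8}{5}.


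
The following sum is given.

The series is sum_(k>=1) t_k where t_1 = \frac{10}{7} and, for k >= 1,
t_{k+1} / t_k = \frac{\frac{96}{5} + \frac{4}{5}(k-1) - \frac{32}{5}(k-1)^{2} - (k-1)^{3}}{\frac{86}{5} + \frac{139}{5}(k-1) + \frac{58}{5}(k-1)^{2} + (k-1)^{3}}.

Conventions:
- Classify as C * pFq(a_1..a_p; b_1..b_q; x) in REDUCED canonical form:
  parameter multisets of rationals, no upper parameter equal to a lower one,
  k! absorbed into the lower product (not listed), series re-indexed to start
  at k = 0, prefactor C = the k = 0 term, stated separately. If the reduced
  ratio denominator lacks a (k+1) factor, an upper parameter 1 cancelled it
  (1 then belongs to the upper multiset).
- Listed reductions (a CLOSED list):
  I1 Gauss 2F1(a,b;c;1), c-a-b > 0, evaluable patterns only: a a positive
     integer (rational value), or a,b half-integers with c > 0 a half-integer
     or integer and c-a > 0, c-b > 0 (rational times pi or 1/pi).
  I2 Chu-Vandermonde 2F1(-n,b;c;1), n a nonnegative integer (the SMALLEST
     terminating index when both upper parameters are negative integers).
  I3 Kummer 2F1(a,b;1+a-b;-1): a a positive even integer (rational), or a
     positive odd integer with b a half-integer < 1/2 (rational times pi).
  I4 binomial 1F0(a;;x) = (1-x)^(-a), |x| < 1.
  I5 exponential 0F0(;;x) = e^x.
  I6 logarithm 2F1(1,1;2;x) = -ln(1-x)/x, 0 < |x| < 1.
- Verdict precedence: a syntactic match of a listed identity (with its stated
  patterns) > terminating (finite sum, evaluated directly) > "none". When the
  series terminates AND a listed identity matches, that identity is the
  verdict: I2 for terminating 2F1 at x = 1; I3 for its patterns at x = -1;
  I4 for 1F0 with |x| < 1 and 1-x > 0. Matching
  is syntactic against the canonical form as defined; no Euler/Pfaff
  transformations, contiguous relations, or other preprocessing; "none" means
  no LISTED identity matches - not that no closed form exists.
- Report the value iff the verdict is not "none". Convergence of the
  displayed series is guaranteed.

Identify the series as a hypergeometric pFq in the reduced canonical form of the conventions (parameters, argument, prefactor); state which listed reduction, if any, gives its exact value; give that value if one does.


Reduced: x = -1, 2F1, upper = {-\frac{8}{5}, 6}, lower = {\frac{43}{5}}, C = \frac{10}{7}. Verdict: Kummer (I3) applies (x = -1; c = \frac{43}{5} equals 1+a-b for upper {-\frac{8}{5}, 6}: listed pattern). Value: \frac{418}{125}.

Key step: with t_0 = \frac{10}{7}, factor the ratio over Q (prefactor 10/7): negated roots = parameters.
Ratio: r(k) = -1 * (k-\frac{8}{5}) (k+6) / [(k+\frac{43}{5}) (k+1)] - poly over poly, x = -1 from leading terms; C = \frac{10}{7} at k = 0.


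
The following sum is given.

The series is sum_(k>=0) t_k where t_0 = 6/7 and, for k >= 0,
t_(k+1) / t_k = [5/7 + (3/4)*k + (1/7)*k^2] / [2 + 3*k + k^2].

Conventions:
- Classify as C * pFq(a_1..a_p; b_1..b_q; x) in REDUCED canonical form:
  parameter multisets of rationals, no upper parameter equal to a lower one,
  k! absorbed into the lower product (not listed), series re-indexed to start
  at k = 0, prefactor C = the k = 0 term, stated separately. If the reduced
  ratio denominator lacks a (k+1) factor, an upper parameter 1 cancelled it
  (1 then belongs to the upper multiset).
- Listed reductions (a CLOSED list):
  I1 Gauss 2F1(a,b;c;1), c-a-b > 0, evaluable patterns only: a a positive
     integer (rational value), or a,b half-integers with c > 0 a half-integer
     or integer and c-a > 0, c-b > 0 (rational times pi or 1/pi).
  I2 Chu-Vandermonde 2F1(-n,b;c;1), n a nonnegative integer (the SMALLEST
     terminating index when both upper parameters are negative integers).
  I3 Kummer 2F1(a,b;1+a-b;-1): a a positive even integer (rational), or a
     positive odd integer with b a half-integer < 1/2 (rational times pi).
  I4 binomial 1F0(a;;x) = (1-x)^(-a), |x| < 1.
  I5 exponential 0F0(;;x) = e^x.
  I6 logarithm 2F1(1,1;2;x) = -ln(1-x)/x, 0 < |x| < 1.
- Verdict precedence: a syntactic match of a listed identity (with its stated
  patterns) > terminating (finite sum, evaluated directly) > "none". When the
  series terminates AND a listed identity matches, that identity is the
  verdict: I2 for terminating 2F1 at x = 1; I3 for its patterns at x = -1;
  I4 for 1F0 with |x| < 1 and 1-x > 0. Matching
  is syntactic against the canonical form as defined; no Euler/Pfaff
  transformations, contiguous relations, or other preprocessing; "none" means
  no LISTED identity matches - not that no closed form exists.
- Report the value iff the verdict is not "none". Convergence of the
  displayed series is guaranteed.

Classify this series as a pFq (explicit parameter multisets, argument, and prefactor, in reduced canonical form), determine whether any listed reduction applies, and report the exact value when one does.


The series (x = 1/7) is 2F1: upper {5/4, 4}, lower {2}, prefactor 6/7. Verdict: none. Every listed pattern misses the 2F1 form at 1/7, upper {5/4, 4}.

The tell: with t_0 = 6/7, roots of the ratio polynomials (C = 6/7, x = 1/7) are the negated parameters.
Term ratio: r(k) = (1/7) * (k+5/4) (k+4) / [(k+2) (k+1)] ; factor over Q: parameters, x = (1/7), and C = 6/7.
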